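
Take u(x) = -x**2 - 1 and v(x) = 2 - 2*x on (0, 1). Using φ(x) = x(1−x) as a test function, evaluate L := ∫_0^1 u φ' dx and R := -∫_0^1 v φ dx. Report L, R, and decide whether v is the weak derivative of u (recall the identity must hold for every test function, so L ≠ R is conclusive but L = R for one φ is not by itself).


LHS = 1/6, RHS = -1/6. No, v is not the weak derivative of u.

u(x) = -x**2 - 1, classical derivative u'(x) = -2*x.
φ(x) = x(1−x), so φ'(x) = 1 - 2*x.
Note φ(0) = φ(1) = 0, so the boundary term u·φ vanishes.
LHS = ∫_0^1 u(x) φ'(x) dx = ∫_0^1 (2*x^3 - x^2 + 2*x - 1) dx. Term by term:
  ∫_0^1 2*x^3 dx = 1/2;  ∫_0^1 -x^2 dx = -1/3;  ∫_0^1 2*x dx = 1;
  ∫_0^1 -1 dx = -1.
Sum: 1/2 − 1/3 + 1 − 1 = 1/6.
So LHS = 1/6.
∫_0^1 v(x) φ(x) dx = ∫_0^1 (2*x^3 - 4*x^2 + 2*x) dx. Term by term:
  ∫_0^1 2*x^3 dx = 1/2;  ∫_0^1 -4*x^2 dx = -4/3;  ∫_0^1 2*x dx = 1.
Sum: 1/2 − 4/3 + 1 = 1/6.
So RHS = -∫_0^1 v(x) φ(x) dx = -1/6.
LHS − RHS = 1/3 ≠ 0, so the identity fails.
(For a valid weak derivative the identity must hold for EVERY test function, in particular this one. The failure shows v is NOT the weak derivative of u.)
Correct weak derivative would be u'(x) = -2*x.


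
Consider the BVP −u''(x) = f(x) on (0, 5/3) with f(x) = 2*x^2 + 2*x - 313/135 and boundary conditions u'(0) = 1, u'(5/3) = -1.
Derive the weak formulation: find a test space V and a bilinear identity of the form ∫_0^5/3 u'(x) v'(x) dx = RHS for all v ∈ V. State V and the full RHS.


V = H^1(0, 5/3) (v unrestricted at boundary; u is determined up to an additive constant); weak form: ∫_0^5/3 u'v' dx = ∫_0^5/3 (2*x^2 + 2*x - 313/135) v dx − v(5/3) − v(0) for all v ∈ V.

Multiply both sides by a test function v and integrate from 0 to 5/3:
  ∫_0^5/3 −u''(x) v(x) dx = ∫_0^5/3 f(x) v(x) dx.
Integrate the LHS by parts once:
  ∫_0^5/3 −u'' v dx = −[u'(x) v(x)]_0^5/3 + ∫_0^5/3 u'(x) v'(x) dx.
Thus ∫_0^5/3 u'(x) v'(x) dx = ∫_0^5/3 f(x) v(x) dx + [u'(x) v(x)]_0^5/3.
Choose V so that boundary terms are either known or forced to vanish.
u has inhomogeneous Neumann u'(0) = 1, u'(5/3) = -1. [u' v]_0^5/3 = (-1)·v(5/3) − (1)·v(0) = − v(5/3) − v(0). Take V = H^1(0, 5/3); boundary term becomes part of RHS.
Weak formulation: find u (satisfying any essential BC) such that ∫_0^5/3 u'(x) v'(x) dx = ∫_0^5/3 f v dx − v(5/3) − v(0) for all v ∈ V (Neumann data are natural BCs: they enter the RHS as boundary terms).
Substituting f(x) = 2*x^2 + 2*x - 313/135, the right-hand side is ∫_0^5/3 (2*x^2 + 2*x - 313/135) v dx − v(5/3) − v(0).
Compatibility check (pure Neumann): taking v ≡ 1 ∈ V gives 0 = ∫_0^5/3 f dx + (-1) − (1), i.e. ∫_0^5/3 f dx must equal u'(0) − u'(5/3) = 2. Indeed ∫_0^5/3 (2*x^2 + 2*x - 313/135) dx = 2, so the data are compatible. The solution is then unique only up to an additive constant (fix it e.g. by requiring ∫_0^5/3 u dx = 0).


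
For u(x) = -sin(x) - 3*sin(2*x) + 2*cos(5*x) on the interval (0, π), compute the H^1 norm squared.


||u||_{H^1(0,π)}^2 = 416/7 + 151*π/2

u'(x) = -10*sin(5*x) - cos(x) - 6*cos(2*x).
Expand u² and (u')² and integrate term by term on (0, π), using: for integers n ≥ 1, ∫_0^π sin²(nx) dx = ∫_0^π cos²(nx) dx = π/2; for n ≠ n', ∫_0^π sin(nx)sin(n'x) dx = ∫_0^π cos(nx)cos(n'x) dx = 0; and by product-to-sum, ∫_0^π sin(nx)cos(n'x) dx = ½∫_0^π [sin((n+n')x) + sin((n−n')x)] dx, which is 0 when n+n' is even and 2n/(n²−n'²) when n+n' is odd (it need not vanish on (0, π)).
  u² squared terms: (-1)²·∫sin(x)² dx = 1·π/2 = π/2;  (-3)²·∫sin(2x)² dx = 9·π/2 = 9*π/2;  (2)²·∫cos(5x)² dx = 4·π/2 = 2*π.
  u² cross terms: 2·(-1)·(-3)·∫sin(x)·sin(2x) dx = 6·(0) = 0;  2·(-1)·(2)·∫sin(x)·cos(5x) dx = -4·(0) = 0;  2·(-3)·(2)·∫sin(2x)·cos(5x) dx = -12·(-4/21) = 16/7.
  So ∫_0^π u² dx = π/2 + 9*π/2 + 2*π + 0 + 0 + 16/7 = 16/7 + 7*π.
  (u')² squared terms: (-1)²·∫cos(x)² dx = 1·π/2 = π/2;  (-10)²·∫sin(5x)² dx = 100·π/2 = 50*π;  (-6)²·∫cos(2x)² dx = 36·π/2 = 18*π.
  (u')² cross terms: 2·(-1)·(-10)·∫cos(x)·sin(5x) dx = 20·(0) = 0;  2·(-1)·(-6)·∫cos(x)·cos(2x) dx = 12·(0) = 0;  2·(-10)·(-6)·∫sin(5x)·cos(2x) dx = 120·(10/21) = 400/7.
  So ∫_0^π (u')² dx = π/2 + 50*π + 18*π + 0 + 0 + 400/7 = 400/7 + 137*π/2.
||u||_{H^1}^2 = (16/7 + 7*π) + (400/7 + 137*π/2) = 416/7 + 151*π/2.


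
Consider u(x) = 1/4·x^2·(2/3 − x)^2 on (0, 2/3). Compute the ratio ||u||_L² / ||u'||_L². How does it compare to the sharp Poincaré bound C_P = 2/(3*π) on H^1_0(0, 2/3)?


||u||_L² / ||u'||_L² = sqrt(3)/9 < C_P = 2/(3*π).

u(x) = 1/4·x^2·(2/3 − x)^2, so u'(x) = x*(x^2 - x + 2/9).
u(x) = 1/4·x^2·(2/3 − x)^2 vanishes at x = 0 and x = 2/3, so u ∈ H^1_0(0, 2/3). Differentiate via the product rule and integrate the resulting polynomials term by term.
  ∫_0^2/3 u² dx = ∫_0^2/3 (x^8/16 - x^7/6 + x^6/6 - 2*x^5/27 + x^4/81) dx. Term by term:
    ∫_0^2/3 x^8/16 dx = 32/177147;  ∫_0^2/3 -x^7/6 dx = -16/19683;  ∫_0^2/3 x^6/6 dx = 64/45927;
    ∫_0^2/3 -2*x^5/27 dx = -64/59049;  ∫_0^2/3 x^4/81 dx = 32/98415.
  Sum: 32/177147 − 16/19683 + 64/45927 − 64/59049 + 32/98415 = 16/6200145.
  ∫_0^2/3 (u')² dx = ∫_0^2/3 (x^6 - 2*x^5 + 13*x^4/9 - 4*x^3/9 + 4*x^2/81) dx. Term by term:
    ∫_0^2/3 x^6 dx = 128/15309;  ∫_0^2/3 -2*x^5 dx = -64/2187;  ∫_0^2/3 13*x^4/9 dx = 416/10935;
    ∫_0^2/3 -4*x^3/9 dx = -16/729;  ∫_0^2/3 4*x^2/81 dx = 32/6561.
  Sum: 128/15309 − 64/2187 + 416/10935 − 16/729 + 32/6561 = 16/229635.
∫_0^2/3 u² dx = 16/6200145, so ||u||_L² = 4*sqrt(105)/25515.
∫_0^2/3 (u')² dx = 16/229635, so ||u'||_L² = 4*sqrt(35)/2835.
Ratio ||u||_L² / ||u'||_L² = sqrt(3)/9.
Sharp Poincaré constant on H^1_0(0, 2/3) is C_P = L/π = 2/(3*π), achieved by sin(3*π/2·x).
A polynomial bump cannot attain the sharp Poincaré constant (only the first sine eigenfunction does), so the ratio is strictly less than C_P, consistent with ||u||_L² ≤ C_P ||u'||_L².


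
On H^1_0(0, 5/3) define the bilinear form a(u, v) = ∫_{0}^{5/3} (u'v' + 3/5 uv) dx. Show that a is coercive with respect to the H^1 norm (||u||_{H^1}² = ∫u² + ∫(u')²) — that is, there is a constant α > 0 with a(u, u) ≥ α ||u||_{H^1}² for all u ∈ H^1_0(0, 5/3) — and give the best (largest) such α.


α = 3*(5 + 3*π^2)/(25 + 9*π^2)

Coercivity of a(·,·) on H^1_0(0, 5/3) means a(u, u) ≥ α ||u||_{H^1}² for every u ∈ H^1_0.
The interval has length L = 5/3, and Poincaré/coercivity depend only on L. Here a(u, u) = ∫(u')² + (3/5)·∫u².
Here 0 < c = 3/5 < 1. The condition a(u,u) ≥ α||u||_{H^1}² reads (1−α)∫(u')² ≥ (α−c)∫u². Any admissible α is ≤ 1 (rapidly oscillating u have ∫u²/∫(u')² → 0), and α = 1 would force 0 ≥ (1−c)∫u², impossible since c < 1; so 1−α > 0. By the sharp Poincaré inequality on H^1_0 of an interval of length L, ∫(u')² ≥ (π/L)²∫u² with equality for the first sine mode sin(π(x−x₀)/L) (x₀ the left endpoint), so the inequality holds for all u iff (1−α)(π/L)² ≥ α − c, i.e. α ≤ ((π/L)² + c)/((π/L)² + 1) = (1 + c(L/π)²)/(1 + (L/π)²). With (π/L)² = 9*π^2/25 and c = 3/5, the largest admissible constant is α = ((π/L)² + c)/((π/L)² + 1).
Simplifying, α = 3*(5 + 3*π^2)/(25 + 9*π^2).


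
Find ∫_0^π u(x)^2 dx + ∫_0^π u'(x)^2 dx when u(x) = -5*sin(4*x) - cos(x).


||u||_{H^1(0,π)}^2 = 32/3 + 427*π/2

u'(x) = sin(x) - 20*cos(4*x).
Expand u² and (u')² and integrate term by term on (0, π), using: for integers n ≥ 1, ∫_0^π sin²(nx) dx = ∫_0^π cos²(nx) dx = π/2; for n ≠ n', ∫_0^π sin(nx)sin(n'x) dx = ∫_0^π cos(nx)cos(n'x) dx = 0; and by product-to-sum, ∫_0^π sin(nx)cos(n'x) dx = ½∫_0^π [sin((n+n')x) + sin((n−n')x)] dx, which is 0 when n+n' is even and 2n/(n²−n'²) when n+n' is odd (it need not vanish on (0, π)).
  u² squared terms: (-1)²·∫cos(x)² dx = 1·π/2 = π/2;  (-5)²·∫sin(4x)² dx = 25·π/2 = 25*π/2.
  u² cross terms: 2·(-1)·(-5)·∫cos(x)·sin(4x) dx = 10·(8/15) = 16/3.
  So ∫_0^π u² dx = π/2 + 25*π/2 + 16/3 = 16/3 + 13*π.
  (u')² squared terms: (-20)²·∫cos(4x)² dx = 400·π/2 = 200*π;  (1)²·∫sin(x)² dx = 1·π/2 = π/2.
  (u')² cross terms: 2·(-20)·(1)·∫cos(4x)·sin(x) dx = -40·(-2/15) = 16/3.
  So ∫_0^π (u')² dx = 200*π + π/2 + 16/3 = 16/3 + 401*π/2.
||u||_{H^1}^2 = (16/3 + 13*π) + (16/3 + 401*π/2) = 32/3 + 427*π/2.


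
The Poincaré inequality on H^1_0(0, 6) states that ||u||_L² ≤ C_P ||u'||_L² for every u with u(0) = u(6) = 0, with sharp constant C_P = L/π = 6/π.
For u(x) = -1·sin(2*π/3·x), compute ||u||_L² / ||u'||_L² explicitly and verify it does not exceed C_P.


||u||_L² / ||u'||_L² = 3/(2*π) < C_P = 6/π.

u(x) = -1·sin(2*π/3·x), so u'(x) = -2*π*cos(2*π*x/3)/3.
Writing u(x) = A·sin(kπx/L) with A = -1 and k = 4, use ∫_0^L sin²(kπx/L) dx = L/2 and ∫_0^L cos²(kπx/L) dx = L/2.
u² = 1·sin²(2*π/3·x) and (u')² = 4*π^2/9·cos²(2*π/3·x), and each of sin², cos² integrates to L/2 = 3 over (0, 6).
∫_0^6 u² dx = 3, so ||u||_L² = sqrt(3).
∫_0^6 (u')² dx = 4*π^2/3, so ||u'||_L² = 2*sqrt(3)*π/3.
Ratio ||u||_L² / ||u'||_L² = 3/(2*π).
Sharp Poincaré constant on H^1_0(0, 6) is C_P = L/π = 6/π, achieved by sin(π/6·x).
This is the k = 4 harmonic; the ratio L/(kπ) is strictly less than C_P = L/π, consistent with the sharp inequality ||u||_L² ≤ C_P ||u'||_L².


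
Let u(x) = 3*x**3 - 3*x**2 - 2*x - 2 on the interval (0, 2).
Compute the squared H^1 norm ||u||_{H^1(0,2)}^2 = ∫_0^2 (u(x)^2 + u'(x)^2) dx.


||u||_{H^1}^2 = 17056/105

The H^1 norm (squared) on an interval (0, L) is
  ||u||_{H^1}^2 = ∫_0^L u(x)^2 dx + ∫_0^L u'(x)^2 dx.
Compute u'(x) = 9*x**2 - 6*x - 2.
Then u(x)^2 = 9*x**6 - 18*x**5 - 3*x**4 + 16*x**2 + 8*x + 4 and u'(x)^2 = 81*x**4 - 108*x**3 + 24*x + 4.
Integrate each monomial from 0 to 2 using ∫_0^2 c·x^n dx = c·2^(n+1)/(n+1):
  ∫_0^2 u(x)^2 dx = ∫_0^2 (9*x^6 - 18*x^5 - 3*x^4 + 16*x^2 + 8*x + 4) dx. Term by term:
    ∫_0^2 9*x^6 dx = 1152/7;  ∫_0^2 -18*x^5 dx = -192;  ∫_0^2 -3*x^4 dx = -96/5;
    ∫_0^2 16*x^2 dx = 128/3;  ∫_0^2 8*x dx = 16;  ∫_0^2 4 dx = 8.
  Sum: 1152/7 − 192 − 96/5 + 128/3 + 16 + 8 = 2104/105.
  ∫_0^2 u'(x)^2 dx = ∫_0^2 (81*x^4 - 108*x^3 + 24*x + 4) dx. Term by term:
    ∫_0^2 81*x^4 dx = 2592/5;  ∫_0^2 -108*x^3 dx = -432;  ∫_0^2 24*x dx = 48;
    ∫_0^2 4 dx = 8.
  Sum: 2592/5 − 432 + 48 + 8 = 712/5.
Adding: ||u||_{H^1}^2 = 2104/105 + 712/5 = 17056/105.


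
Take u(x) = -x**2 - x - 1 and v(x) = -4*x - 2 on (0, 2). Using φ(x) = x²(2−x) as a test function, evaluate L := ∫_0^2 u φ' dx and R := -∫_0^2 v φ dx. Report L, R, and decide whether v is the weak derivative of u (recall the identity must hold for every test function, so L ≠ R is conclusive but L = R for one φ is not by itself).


LHS = 68/15, RHS = 136/15. No, v is not the weak derivative of u.

u(x) = -x**2 - x - 1, classical derivative u'(x) = -2*x - 1.
φ(x) = x²(2−x), so φ'(x) = x*(4 - 3*x).
Note φ(0) = φ(2) = 0, so the boundary term u·φ vanishes.
LHS = ∫_0^2 u(x) φ'(x) dx = ∫_0^2 (3*x^4 - x^3 - x^2 - 4*x) dx. Term by term:
  ∫_0^2 3*x^4 dx = 96/5;  ∫_0^2 -x^3 dx = -4;  ∫_0^2 -x^2 dx = -8/3;
  ∫_0^2 -4*x dx = -8.
Sum: 96/5 − 4 − 8/3 − 8 = 68/15.
So LHS = 68/15.
∫_0^2 v(x) φ(x) dx = ∫_0^2 (4*x^4 - 6*x^3 - 4*x^2) dx. Term by term:
  ∫_0^2 4*x^4 dx = 128/5;  ∫_0^2 -6*x^3 dx = -24;  ∫_0^2 -4*x^2 dx = -32/3.
Sum: 128/5 − 24 − 32/3 = -136/15.
So RHS = -∫_0^2 v(x) φ(x) dx = 136/15.
LHS − RHS = -68/15 ≠ 0, so the identity fails.
(For a valid weak derivative the identity must hold for EVERY test function, in particular this one. The failure shows v is NOT the weak derivative of u.)
Correct weak derivative would be u'(x) = -2*x - 1.


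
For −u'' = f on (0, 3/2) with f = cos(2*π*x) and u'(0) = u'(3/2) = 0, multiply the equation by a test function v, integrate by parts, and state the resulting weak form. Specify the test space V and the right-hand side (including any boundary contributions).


V = H^1(0, 3/2) (no boundary constraint on v; u is determined up to an additive constant); weak form: ∫_0^3/2 u'v' dx = ∫_0^3/2 (cos(2*π*x)) v dx for all v ∈ V.

Multiply both sides by a test function v and integrate from 0 to 3/2:
  ∫_0^3/2 −u''(x) v(x) dx = ∫_0^3/2 f(x) v(x) dx.
Integrate the LHS by parts once:
  ∫_0^3/2 −u'' v dx = −[u'(x) v(x)]_0^3/2 + ∫_0^3/2 u'(x) v'(x) dx.
Thus ∫_0^3/2 u'(x) v'(x) dx = ∫_0^3/2 f(x) v(x) dx + [u'(x) v(x)]_0^3/2.
Choose V so that boundary terms are either known or forced to vanish.
u has homogeneous Neumann: u'(0) = u'(3/2) = 0. So [u' v]_0^3/2 = 0·v(3/2) − 0·v(0) = 0 for any v; take V = H^1(0, 3/2).
Weak formulation: find u (satisfying any essential BC) such that ∫_0^3/2 u'(x) v'(x) dx = ∫_0^3/2 f v dx for all v ∈ V (homogeneous Neumann, so boundary terms vanish).
Substituting f(x) = cos(2*π*x), the right-hand side is ∫_0^3/2 (cos(2*π*x)) v dx.
Compatibility check (pure Neumann): taking v ≡ 1 ∈ V gives 0 = ∫_0^3/2 f dx + (0) − (0), i.e. ∫_0^3/2 f dx must equal u'(0) − u'(3/2) = 0. Indeed ∫_0^3/2 (cos(2*π*x)) dx = 0, so the data are compatible. The solution is then unique only up to an additive constant (fix it e.g. by requiring ∫_0^3/2 u dx = 0).


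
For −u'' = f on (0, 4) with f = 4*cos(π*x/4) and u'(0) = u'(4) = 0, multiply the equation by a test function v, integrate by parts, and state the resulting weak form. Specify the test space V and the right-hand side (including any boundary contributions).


V = H^1(0, 4) (no boundary constraint on v; u is determined up to an additive constant); weak form: ∫_0^4 u'v' dx = ∫_0^4 (4*cos(π*x/4)) v dx for all v ∈ V.

Multiply both sides by a test function v and integrate from 0 to 4:
  ∫_0^4 −u''(x) v(x) dx = ∫_0^4 f(x) v(x) dx.
Integrate the LHS by parts once:
  ∫_0^4 −u'' v dx = −[u'(x) v(x)]_0^4 + ∫_0^4 u'(x) v'(x) dx.
Thus ∫_0^4 u'(x) v'(x) dx = ∫_0^4 f(x) v(x) dx + [u'(x) v(x)]_0^4.
Choose V so that boundary terms are either known or forced to vanish.
u has homogeneous Neumann: u'(0) = u'(4) = 0. So [u' v]_0^4 = 0·v(4) − 0·v(0) = 0 for any v; take V = H^1(0, 4).
Weak formulation: find u (satisfying any essential BC) such that ∫_0^4 u'(x) v'(x) dx = ∫_0^4 f v dx for all v ∈ V (homogeneous Neumann, so boundary terms vanish).
Substituting f(x) = 4*cos(π*x/4), the right-hand side is ∫_0^4 (4*cos(π*x/4)) v dx.
Compatibility check (pure Neumann): taking v ≡ 1 ∈ V gives 0 = ∫_0^4 f dx + (0) − (0), i.e. ∫_0^4 f dx must equal u'(0) − u'(4) = 0. Indeed ∫_0^4 (4*cos(π*x/4)) dx = 0, so the data are compatible. The solution is then unique only up to an additive constant (fix it e.g. by requiring ∫_0^4 u dx = 0).


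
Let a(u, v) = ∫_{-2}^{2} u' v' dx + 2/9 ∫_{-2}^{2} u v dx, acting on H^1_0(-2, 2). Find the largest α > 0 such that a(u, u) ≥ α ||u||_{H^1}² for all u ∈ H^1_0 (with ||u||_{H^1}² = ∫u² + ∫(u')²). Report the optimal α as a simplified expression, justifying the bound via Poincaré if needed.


α = (32/9 + π^2)/(π^2 + 16)

Coercivity of a(·,·) on H^1_0(-2, 2) means a(u, u) ≥ α ||u||_{H^1}² for every u ∈ H^1_0.
The interval has length L = 4, and Poincaré/coercivity depend only on L. Here a(u, u) = ∫(u')² + (2/9)·∫u².
Here 0 < c = 2/9 < 1. The condition a(u,u) ≥ α||u||_{H^1}² reads (1−α)∫(u')² ≥ (α−c)∫u². Any admissible α is ≤ 1 (rapidly oscillating u have ∫u²/∫(u')² → 0), and α = 1 would force 0 ≥ (1−c)∫u², impossible since c < 1; so 1−α > 0. By the sharp Poincaré inequality on H^1_0 of an interval of length L, ∫(u')² ≥ (π/L)²∫u² with equality for the first sine mode sin(π(x−x₀)/L) (x₀ the left endpoint), so the inequality holds for all u iff (1−α)(π/L)² ≥ α − c, i.e. α ≤ ((π/L)² + c)/((π/L)² + 1) = (1 + c(L/π)²)/(1 + (L/π)²). With (π/L)² = π^2/16 and c = 2/9, the largest admissible constant is α = ((π/L)² + c)/((π/L)² + 1).
Simplifying, α = (32/9 + π^2)/(π^2 + 16).


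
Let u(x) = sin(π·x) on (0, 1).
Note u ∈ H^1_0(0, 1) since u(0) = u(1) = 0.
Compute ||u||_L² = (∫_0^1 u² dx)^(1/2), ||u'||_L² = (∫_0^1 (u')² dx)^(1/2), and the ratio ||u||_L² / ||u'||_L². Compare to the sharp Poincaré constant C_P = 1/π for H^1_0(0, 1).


||u||_L² / ||u'||_L² = 1/π = C_P.

u(x) = sin(π·x), so u'(x) = π*cos(π*x).
Writing u(x) = A·sin(kπx/L) with A = 1 and k = 1, use ∫_0^L sin²(kπx/L) dx = L/2 and ∫_0^L cos²(kπx/L) dx = L/2.
u² = 1·sin²(π·x) and (u')² = π^2·cos²(π·x), and each of sin², cos² integrates to L/2 = 1/2 over (0, 1).
∫_0^1 u² dx = 1/2, so ||u||_L² = sqrt(2)/2.
∫_0^1 (u')² dx = π^2/2, so ||u'||_L² = sqrt(2)*π/2.
Ratio ||u||_L² / ||u'||_L² = 1/π.
Sharp Poincaré constant on H^1_0(0, 1) is C_P = L/π = 1/π, achieved by sin(π·x).
This is the k = 1 eigenfunction (up to amplitude), so the ratio equals the sharp Poincaré constant exactly.


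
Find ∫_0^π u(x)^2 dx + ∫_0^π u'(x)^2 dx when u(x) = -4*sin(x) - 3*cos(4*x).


||u||_{H^1(0,π)}^2 = -272/5 + 185*π/2

u'(x) = 12*sin(4*x) - 4*cos(x).
Expand u² and (u')² and integrate term by term on (0, π), using: for integers n ≥ 1, ∫_0^π sin²(nx) dx = ∫_0^π cos²(nx) dx = π/2; for n ≠ n', ∫_0^π sin(nx)sin(n'x) dx = ∫_0^π cos(nx)cos(n'x) dx = 0; and by product-to-sum, ∫_0^π sin(nx)cos(n'x) dx = ½∫_0^π [sin((n+n')x) + sin((n−n')x)] dx, which is 0 when n+n' is even and 2n/(n²−n'²) when n+n' is odd (it need not vanish on (0, π)).
  u² squared terms: (-4)²·∫sin(x)² dx = 16·π/2 = 8*π;  (-3)²·∫cos(4x)² dx = 9·π/2 = 9*π/2.
  u² cross terms: 2·(-4)·(-3)·∫sin(x)·cos(4x) dx = 24·(-2/15) = -16/5.
  So ∫_0^π u² dx = 8*π + 9*π/2 − 16/5 = -16/5 + 25*π/2.
  (u')² squared terms: (-4)²·∫cos(x)² dx = 16·π/2 = 8*π;  (12)²·∫sin(4x)² dx = 144·π/2 = 72*π.
  (u')² cross terms: 2·(-4)·(12)·∫cos(x)·sin(4x) dx = -96·(8/15) = -256/5.
  So ∫_0^π (u')² dx = 8*π + 72*π − 256/5 = -256/5 + 80*π.
||u||_{H^1}^2 = (-16/5 + 25*π/2) + (-256/5 + 80*π) = -272/5 + 185*π/2.


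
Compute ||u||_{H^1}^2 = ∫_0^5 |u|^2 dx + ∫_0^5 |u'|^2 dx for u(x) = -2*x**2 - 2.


||u||_{H^1}^2 = 3520

The H^1 norm (squared) on an interval (0, L) is
  ||u||_{H^1}^2 = ∫_0^L u(x)^2 dx + ∫_0^L u'(x)^2 dx.
Compute u'(x) = -4*x.
Then u(x)^2 = 4*x**4 + 8*x**2 + 4 and u'(x)^2 = 16*x**2.
Integrate each monomial from 0 to 5 using ∫_0^5 c·x^n dx = c·5^(n+1)/(n+1):
  ∫_0^5 u(x)^2 dx = ∫_0^5 (4*x^4 + 8*x^2 + 4) dx. Term by term:
    ∫_0^5 4*x^4 dx = 2500;  ∫_0^5 8*x^2 dx = 1000/3;  ∫_0^5 4 dx = 20.
  Sum: 2500 + 1000/3 + 20 = 8560/3.
  ∫_0^5 u'(x)^2 dx = ∫_0^5 (16*x^2) dx. Term by term:
    ∫_0^5 16*x^2 dx = 2000/3.
Adding: ||u||_{H^1}^2 = 8560/3 + 2000/3 = 3520.


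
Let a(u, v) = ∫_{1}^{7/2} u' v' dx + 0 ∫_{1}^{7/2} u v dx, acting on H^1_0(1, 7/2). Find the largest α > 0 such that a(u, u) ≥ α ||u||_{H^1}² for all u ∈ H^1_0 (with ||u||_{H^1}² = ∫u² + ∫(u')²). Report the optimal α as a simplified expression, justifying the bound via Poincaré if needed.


α = 4*π^2/(25 + 4*π^2)

Coercivity of a(·,·) on H^1_0(1, 7/2) means a(u, u) ≥ α ||u||_{H^1}² for every u ∈ H^1_0.
The interval has length L = 5/2, and Poincaré/coercivity depend only on L. Here a(u, u) = ∫(u')² + (0)·∫u².
Here c = 0, so a(u,u) = ∫(u')² alone. The condition a(u,u) ≥ α||u||_{H^1}² reads (1−α)∫(u')² ≥ (α−c)∫u². Any admissible α is ≤ 1 (rapidly oscillating u have ∫u²/∫(u')² → 0), and α = 1 would force 0 ≥ (1−c)∫u², impossible since c < 1; so 1−α > 0. By the sharp Poincaré inequality on H^1_0 of an interval of length L, ∫(u')² ≥ (π/L)²∫u² with equality for the first sine mode sin(π(x−x₀)/L) (x₀ the left endpoint), so the inequality holds for all u iff (1−α)(π/L)² ≥ α − c, i.e. α ≤ ((π/L)² + c)/((π/L)² + 1) = (1 + c(L/π)²)/(1 + (L/π)²). (Direct route, valid since c ≤ 0: Poincaré gives c∫u² ≥ c(L/π)²∫(u')², so a(u,u) ≥ (1 + c(L/π)²)∫(u')², while ||u||_{H^1}² ≤ (1 + (L/π)²)∫(u')²; dividing yields the same α.) With (π/L)² = 4*π^2/25 and c = 0, the largest admissible constant is α = ((π/L)² + c)/((π/L)² + 1).
Simplifying, α = 4*π^2/(25 + 4*π^2).


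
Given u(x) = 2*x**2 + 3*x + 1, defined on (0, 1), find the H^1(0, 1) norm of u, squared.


||u||_{H^1}^2 = 577/15

The H^1 norm (squared) on an interval (0, L) is
  ||u||_{H^1}^2 = ∫_0^L u(x)^2 dx + ∫_0^L u'(x)^2 dx.
Compute u'(x) = 4*x + 3.
Then u(x)^2 = 4*x**4 + 12*x**3 + 13*x**2 + 6*x + 1 and u'(x)^2 = 16*x**2 + 24*x + 9.
Integrate each monomial from 0 to 1 using ∫_0^1 c·x^n dx = c·1^(n+1)/(n+1):
  ∫_0^1 u(x)^2 dx = ∫_0^1 (4*x^4 + 12*x^3 + 13*x^2 + 6*x + 1) dx. Term by term:
    ∫_0^1 4*x^4 dx = 4/5;  ∫_0^1 12*x^3 dx = 3;  ∫_0^1 13*x^2 dx = 13/3;
    ∫_0^1 6*x dx = 3;  ∫_0^1 1 dx = 1.
  Sum: 4/5 + 3 + 13/3 + 3 + 1 = 182/15.
  ∫_0^1 u'(x)^2 dx = ∫_0^1 (16*x^2 + 24*x + 9) dx. Term by term:
    ∫_0^1 16*x^2 dx = 16/3;  ∫_0^1 24*x dx = 12;  ∫_0^1 9 dx = 9.
  Sum: 16/3 + 12 + 9 = 79/3.
Adding: ||u||_{H^1}^2 = 182/15 + 79/3 = 577/15.


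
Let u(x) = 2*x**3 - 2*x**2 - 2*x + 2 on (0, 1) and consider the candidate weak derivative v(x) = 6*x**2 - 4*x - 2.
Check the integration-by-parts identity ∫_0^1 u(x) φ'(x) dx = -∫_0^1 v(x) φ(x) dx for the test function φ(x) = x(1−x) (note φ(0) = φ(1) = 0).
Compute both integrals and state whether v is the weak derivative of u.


LHS = 11/30, RHS = 11/30. Yes, v = u' weakly.

u(x) = 2*x**3 - 2*x**2 - 2*x + 2, classical derivative u'(x) = 6*x**2 - 4*x - 2.
φ(x) = x(1−x), so φ'(x) = 1 - 2*x.
Note φ(0) = φ(1) = 0, so the boundary term u·φ vanishes.
LHS = ∫_0^1 u(x) φ'(x) dx = ∫_0^1 (-4*x^4 + 6*x^3 + 2*x^2 - 6*x + 2) dx. Term by term:
  ∫_0^1 -4*x^4 dx = -4/5;  ∫_0^1 6*x^3 dx = 3/2;  ∫_0^1 2*x^2 dx = 2/3;
  ∫_0^1 -6*x dx = -3;  ∫_0^1 2 dx = 2.
Sum: -4/5 + 3/2 + 2/3 − 3 + 2 = 11/30.
So LHS = 11/30.
∫_0^1 v(x) φ(x) dx = ∫_0^1 (-6*x^4 + 10*x^3 - 2*x^2 - 2*x) dx. Term by term:
  ∫_0^1 -6*x^4 dx = -6/5;  ∫_0^1 10*x^3 dx = 5/2;  ∫_0^1 -2*x^2 dx = -2/3;
  ∫_0^1 -2*x dx = -1.
Sum: -6/5 + 5/2 − 2/3 − 1 = -11/30.
So RHS = -∫_0^1 v(x) φ(x) dx = 11/30.
LHS = RHS, so the identity holds for this test φ.
Moreover u is smooth here and v(x) = u'(x) = 6*x**2 - 4*x - 2 pointwise, so the identity holds for every test function. Hence v is the weak derivative of u.


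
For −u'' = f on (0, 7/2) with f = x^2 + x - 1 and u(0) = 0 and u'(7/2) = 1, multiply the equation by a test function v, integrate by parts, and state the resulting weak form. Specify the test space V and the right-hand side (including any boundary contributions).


V = {v ∈ H^1(0, 7/2) : v(0) = 0} (test functions vanish at x = 0 where u is specified); weak form: ∫_0^7/2 u'v' dx = ∫_0^7/2 (x^2 + x - 1) v dx + v(7/2) for all v ∈ V.

Multiply both sides by a test function v and integrate from 0 to 7/2:
  ∫_0^7/2 −u''(x) v(x) dx = ∫_0^7/2 f(x) v(x) dx.
Integrate the LHS by parts once:
  ∫_0^7/2 −u'' v dx = −[u'(x) v(x)]_0^7/2 + ∫_0^7/2 u'(x) v'(x) dx.
Thus ∫_0^7/2 u'(x) v'(x) dx = ∫_0^7/2 f(x) v(x) dx + [u'(x) v(x)]_0^7/2.
Choose V so that boundary terms are either known or forced to vanish.
Mixed BC: u(0) = 0 (Dirichlet) and u'(7/2) = 1 (Neumann). Define V = {v ∈ H^1(0, 7/2) : v(0) = 0}. Then [u' v]_0^7/2 = u'(7/2)·v(7/2) − u'(0)·0 = v(7/2).
Weak formulation: find u (satisfying any essential BC) such that ∫_0^7/2 u'(x) v'(x) dx = ∫_0^7/2 f v dx + v(7/2) for all v ∈ V (Dirichlet at 0 absorbed into V; Neumann datum at x = 7/2 contributes the boundary term).
Substituting f(x) = x^2 + x - 1, the right-hand side is ∫_0^7/2 (x^2 + x - 1) v dx + v(7/2).


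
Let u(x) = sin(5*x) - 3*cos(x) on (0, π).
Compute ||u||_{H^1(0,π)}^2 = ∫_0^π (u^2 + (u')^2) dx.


||u||_{H^1(0,π)}^2 = 22*π

u'(x) = 3*sin(x) + 5*cos(5*x).
Expand u² and (u')² and integrate term by term on (0, π), using: for integers n ≥ 1, ∫_0^π sin²(nx) dx = ∫_0^π cos²(nx) dx = π/2; for n ≠ n', ∫_0^π sin(nx)sin(n'x) dx = ∫_0^π cos(nx)cos(n'x) dx = 0; and by product-to-sum, ∫_0^π sin(nx)cos(n'x) dx = ½∫_0^π [sin((n+n')x) + sin((n−n')x)] dx, which is 0 when n+n' is even and 2n/(n²−n'²) when n+n' is odd (it need not vanish on (0, π)).
  u² squared terms: (-3)²·∫cos(x)² dx = 9·π/2 = 9*π/2;  (1)²·∫sin(5x)² dx = 1·π/2 = π/2.
  u² cross terms: 2·(-3)·(1)·∫cos(x)·sin(5x) dx = -6·(0) = 0.
  So ∫_0^π u² dx = 9*π/2 + π/2 + 0 = 5*π.
  (u')² squared terms: (3)²·∫sin(x)² dx = 9·π/2 = 9*π/2;  (5)²·∫cos(5x)² dx = 25·π/2 = 25*π/2.
  (u')² cross terms: 2·(3)·(5)·∫sin(x)·cos(5x) dx = 30·(0) = 0.
  So ∫_0^π (u')² dx = 9*π/2 + 25*π/2 + 0 = 17*π.
||u||_{H^1}^2 = (5*π) + (17*π) = 22*π.


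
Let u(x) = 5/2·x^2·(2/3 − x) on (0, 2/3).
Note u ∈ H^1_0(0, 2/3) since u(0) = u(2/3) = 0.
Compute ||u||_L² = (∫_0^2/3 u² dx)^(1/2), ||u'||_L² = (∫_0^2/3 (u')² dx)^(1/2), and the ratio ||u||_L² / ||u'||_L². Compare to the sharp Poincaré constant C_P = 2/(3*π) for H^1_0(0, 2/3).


||u||_L² / ||u'||_L² = sqrt(14)/21 < C_P = 2/(3*π).

u(x) = 5/2·x^2·(2/3 − x), so u'(x) = 5*x*(4 - 9*x)/6.
u(x) = 5/2·x^2·(2/3 − x) vanishes at x = 0 and x = 2/3, so u ∈ H^1_0(0, 2/3). Differentiate via the product rule and integrate the resulting polynomials term by term.
  ∫_0^2/3 u² dx = ∫_0^2/3 (25*x^6/4 - 25*x^5/3 + 25*x^4/9) dx. Term by term:
    ∫_0^2/3 25*x^6/4 dx = 800/15309;  ∫_0^2/3 -25*x^5/3 dx = -800/6561;  ∫_0^2/3 25*x^4/9 dx = 160/2187.
  Sum: 800/15309 − 800/6561 + 160/2187 = 160/45927.
  ∫_0^2/3 (u')² dx = ∫_0^2/3 (225*x^4/4 - 50*x^3 + 100*x^2/9) dx. Term by term:
    ∫_0^2/3 225*x^4/4 dx = 40/27;  ∫_0^2/3 -50*x^3 dx = -200/81;  ∫_0^2/3 100*x^2/9 dx = 800/729.
  Sum: 40/27 − 200/81 + 800/729 = 80/729.
∫_0^2/3 u² dx = 160/45927, so ||u||_L² = 4*sqrt(70)/567.
∫_0^2/3 (u')² dx = 80/729, so ||u'||_L² = 4*sqrt(5)/27.
Ratio ||u||_L² / ||u'||_L² = sqrt(14)/21.
Sharp Poincaré constant on H^1_0(0, 2/3) is C_P = L/π = 2/(3*π), achieved by sin(3*π/2·x).
A polynomial bump cannot attain the sharp Poincaré constant (only the first sine eigenfunction does), so the ratio is strictly less than C_P, consistent with ||u||_L² ≤ C_P ||u'||_L².


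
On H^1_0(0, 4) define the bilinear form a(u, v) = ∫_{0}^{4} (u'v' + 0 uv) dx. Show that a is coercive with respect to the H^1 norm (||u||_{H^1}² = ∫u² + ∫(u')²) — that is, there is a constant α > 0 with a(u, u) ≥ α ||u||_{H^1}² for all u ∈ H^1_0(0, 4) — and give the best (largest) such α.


α = π^2/(π^2 + 16)

Coercivity of a(·,·) on H^1_0(0, 4) means a(u, u) ≥ α ||u||_{H^1}² for every u ∈ H^1_0.
The interval has length L = 4, and Poincaré/coercivity depend only on L. Here a(u, u) = ∫(u')² + (0)·∫u².
Here c = 0, so a(u,u) = ∫(u')² alone. The condition a(u,u) ≥ α||u||_{H^1}² reads (1−α)∫(u')² ≥ (α−c)∫u². Any admissible α is ≤ 1 (rapidly oscillating u have ∫u²/∫(u')² → 0), and α = 1 would force 0 ≥ (1−c)∫u², impossible since c < 1; so 1−α > 0. By the sharp Poincaré inequality on H^1_0 of an interval of length L, ∫(u')² ≥ (π/L)²∫u² with equality for the first sine mode sin(π(x−x₀)/L) (x₀ the left endpoint), so the inequality holds for all u iff (1−α)(π/L)² ≥ α − c, i.e. α ≤ ((π/L)² + c)/((π/L)² + 1) = (1 + c(L/π)²)/(1 + (L/π)²). (Direct route, valid since c ≤ 0: Poincaré gives c∫u² ≥ c(L/π)²∫(u')², so a(u,u) ≥ (1 + c(L/π)²)∫(u')², while ||u||_{H^1}² ≤ (1 + (L/π)²)∫(u')²; dividing yields the same α.) With (π/L)² = π^2/16 and c = 0, the largest admissible constant is α = ((π/L)² + c)/((π/L)² + 1).
Simplifying, α = π^2/(π^2 + 16).


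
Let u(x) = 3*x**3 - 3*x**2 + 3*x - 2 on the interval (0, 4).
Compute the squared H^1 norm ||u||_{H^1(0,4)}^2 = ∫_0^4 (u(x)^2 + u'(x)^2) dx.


||u||_{H^1}^2 = 843484/35

The H^1 norm (squared) on an interval (0, L) is
  ||u||_{H^1}^2 = ∫_0^L u(x)^2 dx + ∫_0^L u'(x)^2 dx.
Compute u'(x) = 9*x**2 - 6*x + 3.
Then u(x)^2 = 9*x**6 - 18*x**5 + 27*x**4 - 30*x**3 + 21*x**2 - 12*x + 4 and u'(x)^2 = 81*x**4 - 108*x**3 + 90*x**2 - 36*x + 9.
Integrate each monomial from 0 to 4 using ∫_0^4 c·x^n dx = c·4^(n+1)/(n+1):
  ∫_0^4 u(x)^2 dx = ∫_0^4 (9*x^6 - 18*x^5 + 27*x^4 - 30*x^3 + 21*x^2 - 12*x + 4) dx. Term by term:
    ∫_0^4 9*x^6 dx = 147456/7;  ∫_0^4 -18*x^5 dx = -12288;  ∫_0^4 27*x^4 dx = 27648/5;
    ∫_0^4 -30*x^3 dx = -1920;  ∫_0^4 21*x^2 dx = 448;  ∫_0^4 -12*x dx = -96;
    ∫_0^4 4 dx = 16.
  Sum: 147456/7 − 12288 + 27648/5 − 1920 + 448 − 96 + 16 = 446416/35.
  ∫_0^4 u'(x)^2 dx = ∫_0^4 (81*x^4 - 108*x^3 + 90*x^2 - 36*x + 9) dx. Term by term:
    ∫_0^4 81*x^4 dx = 82944/5;  ∫_0^4 -108*x^3 dx = -6912;  ∫_0^4 90*x^2 dx = 1920;
    ∫_0^4 -36*x dx = -288;  ∫_0^4 9 dx = 36.
  Sum: 82944/5 − 6912 + 1920 − 288 + 36 = 56724/5.
Adding: ||u||_{H^1}^2 = 446416/35 + 56724/5 = 843484/35.


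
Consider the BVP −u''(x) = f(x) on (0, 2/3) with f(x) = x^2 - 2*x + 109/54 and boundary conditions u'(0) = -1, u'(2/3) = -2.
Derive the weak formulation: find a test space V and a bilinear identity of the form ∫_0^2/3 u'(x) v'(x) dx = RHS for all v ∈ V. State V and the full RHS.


V = H^1(0, 2/3) (v unrestricted at boundary; u is determined up to an additive constant); weak form: ∫_0^2/3 u'v' dx = ∫_0^2/3 (x^2 - 2*x + 109/54) v dx − 2·v(2/3) + v(0) for all v ∈ V.

Multiply both sides by a test function v and integrate from 0 to 2/3:
  ∫_0^2/3 −u''(x) v(x) dx = ∫_0^2/3 f(x) v(x) dx.
Integrate the LHS by parts once:
  ∫_0^2/3 −u'' v dx = −[u'(x) v(x)]_0^2/3 + ∫_0^2/3 u'(x) v'(x) dx.
Thus ∫_0^2/3 u'(x) v'(x) dx = ∫_0^2/3 f(x) v(x) dx + [u'(x) v(x)]_0^2/3.
Choose V so that boundary terms are either known or forced to vanish.
u has inhomogeneous Neumann u'(0) = -1, u'(2/3) = -2. [u' v]_0^2/3 = (-2)·v(2/3) − (-1)·v(0) = − 2·v(2/3) + v(0). Take V = H^1(0, 2/3); boundary term becomes part of RHS.
Weak formulation: find u (satisfying any essential BC) such that ∫_0^2/3 u'(x) v'(x) dx = ∫_0^2/3 f v dx − 2·v(2/3) + v(0) for all v ∈ V (Neumann data are natural BCs: they enter the RHS as boundary terms).
Substituting f(x) = x^2 - 2*x + 109/54, the right-hand side is ∫_0^2/3 (x^2 - 2*x + 109/54) v dx − 2·v(2/3) + v(0).
Compatibility check (pure Neumann): taking v ≡ 1 ∈ V gives 0 = ∫_0^2/3 f dx + (-2) − (-1), i.e. ∫_0^2/3 f dx must equal u'(0) − u'(2/3) = 1. Indeed ∫_0^2/3 (x^2 - 2*x + 109/54) dx = 1, so the data are compatible. The solution is then unique only up to an additive constant (fix it e.g. by requiring ∫_0^2/3 u dx = 0).


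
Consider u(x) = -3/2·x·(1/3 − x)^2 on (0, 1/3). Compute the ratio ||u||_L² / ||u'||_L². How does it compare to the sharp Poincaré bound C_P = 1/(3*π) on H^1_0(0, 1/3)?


||u||_L² / ||u'||_L² = sqrt(14)/42 < C_P = 1/(3*π).

u(x) = -3/2·x·(1/3 − x)^2, so u'(x) = (1 - 9*x)*(3*x - 1)/6.
u(x) = -3/2·x·(1/3 − x)^2 vanishes at x = 0 and x = 1/3, so u ∈ H^1_0(0, 1/3). Differentiate via the product rule and integrate the resulting polynomials term by term.
  ∫_0^1/3 u² dx = ∫_0^1/3 (9*x^6/4 - 3*x^5 + 3*x^4/2 - x^3/3 + x^2/36) dx. Term by term:
    ∫_0^1/3 9*x^6/4 dx = 1/6804;  ∫_0^1/3 -3*x^5 dx = -1/1458;  ∫_0^1/3 3*x^4/2 dx = 1/810;
    ∫_0^1/3 -x^3/3 dx = -1/972;  ∫_0^1/3 x^2/36 dx = 1/2916.
  Sum: 1/6804 − 1/1458 + 1/810 − 1/972 + 1/2916 = 1/102060.
  ∫_0^1/3 (u')² dx = ∫_0^1/3 (81*x^4/4 - 18*x^3 + 11*x^2/2 - 2*x/3 + 1/36) dx. Term by term:
    ∫_0^1/3 81*x^4/4 dx = 1/60;  ∫_0^1/3 -18*x^3 dx = -1/18;  ∫_0^1/3 11*x^2/2 dx = 11/162;
    ∫_0^1/3 -2*x/3 dx = -1/27;  ∫_0^1/3 1/36 dx = 1/108.
  Sum: 1/60 − 1/18 + 11/162 − 1/27 + 1/108 = 1/810.
∫_0^1/3 u² dx = 1/102060, so ||u||_L² = sqrt(35)/1890.
∫_0^1/3 (u')² dx = 1/810, so ||u'||_L² = sqrt(10)/90.
Ratio ||u||_L² / ||u'||_L² = sqrt(14)/42.
Sharp Poincaré constant on H^1_0(0, 1/3) is C_P = L/π = 1/(3*π), achieved by sin(3*π·x).
A polynomial bump cannot attain the sharp Poincaré constant (only the first sine eigenfunction does), so the ratio is strictly less than C_P, consistent with ||u||_L² ≤ C_P ||u'||_L².


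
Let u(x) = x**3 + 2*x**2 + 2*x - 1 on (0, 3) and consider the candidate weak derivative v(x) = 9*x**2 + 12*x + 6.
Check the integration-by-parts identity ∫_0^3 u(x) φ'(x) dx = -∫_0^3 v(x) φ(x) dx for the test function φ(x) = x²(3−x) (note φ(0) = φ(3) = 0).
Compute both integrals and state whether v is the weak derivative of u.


LHS = -135, RHS = -405. No, v is not the weak derivative of u.

u(x) = x**3 + 2*x**2 + 2*x - 1, classical derivative u'(x) = 3*x**2 + 4*x + 2.
φ(x) = x²(3−x), so φ'(x) = 3*x*(2 - x).
Note φ(0) = φ(3) = 0, so the boundary term u·φ vanishes.
LHS = ∫_0^3 u(x) φ'(x) dx = ∫_0^3 (-3*x^5 + 6*x^3 + 15*x^2 - 6*x) dx. Term by term:
  ∫_0^3 -3*x^5 dx = -729/2;  ∫_0^3 6*x^3 dx = 243/2;  ∫_0^3 15*x^2 dx = 135;
  ∫_0^3 -6*x dx = -27.
Sum: -729/2 + 243/2 + 135 − 27 = -135.
So LHS = -135.
∫_0^3 v(x) φ(x) dx = ∫_0^3 (-9*x^5 + 15*x^4 + 30*x^3 + 18*x^2) dx. Term by term:
  ∫_0^3 -9*x^5 dx = -2187/2;  ∫_0^3 15*x^4 dx = 729;  ∫_0^3 30*x^3 dx = 1215/2;
  ∫_0^3 18*x^2 dx = 162.
Sum: -2187/2 + 729 + 1215/2 + 162 = 405.
So RHS = -∫_0^3 v(x) φ(x) dx = -405.
LHS − RHS = 270 ≠ 0, so the identity fails.
(For a valid weak derivative the identity must hold for EVERY test function, in particular this one. The failure shows v is NOT the weak derivative of u.)
Correct weak derivative would be u'(x) = 3*x**2 + 4*x + 2.


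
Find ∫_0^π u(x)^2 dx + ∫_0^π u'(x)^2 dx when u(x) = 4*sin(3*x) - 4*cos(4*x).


||u||_{H^1(0,π)}^2 = 3264/7 + 216*π

u'(x) = 16*sin(4*x) + 12*cos(3*x).
Expand u² and (u')² and integrate term by term on (0, π), using: for integers n ≥ 1, ∫_0^π sin²(nx) dx = ∫_0^π cos²(nx) dx = π/2; for n ≠ n', ∫_0^π sin(nx)sin(n'x) dx = ∫_0^π cos(nx)cos(n'x) dx = 0; and by product-to-sum, ∫_0^π sin(nx)cos(n'x) dx = ½∫_0^π [sin((n+n')x) + sin((n−n')x)] dx, which is 0 when n+n' is even and 2n/(n²−n'²) when n+n' is odd (it need not vanish on (0, π)).
  u² squared terms: (-4)²·∫cos(4x)² dx = 16·π/2 = 8*π;  (4)²·∫sin(3x)² dx = 16·π/2 = 8*π.
  u² cross terms: 2·(-4)·(4)·∫cos(4x)·sin(3x) dx = -32·(-6/7) = 192/7.
  So ∫_0^π u² dx = 8*π + 8*π + 192/7 = 192/7 + 16*π.
  (u')² squared terms: (12)²·∫cos(3x)² dx = 144·π/2 = 72*π;  (16)²·∫sin(4x)² dx = 256·π/2 = 128*π.
  (u')² cross terms: 2·(12)·(16)·∫cos(3x)·sin(4x) dx = 384·(8/7) = 3072/7.
  So ∫_0^π (u')² dx = 72*π + 128*π + 3072/7 = 3072/7 + 200*π.
||u||_{H^1}^2 = (192/7 + 16*π) + (3072/7 + 200*π) = 3264/7 + 216*π.


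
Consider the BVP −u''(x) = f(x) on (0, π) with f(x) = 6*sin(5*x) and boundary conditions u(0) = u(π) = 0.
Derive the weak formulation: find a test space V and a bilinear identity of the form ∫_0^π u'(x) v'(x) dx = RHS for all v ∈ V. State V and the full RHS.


V = H^1_0(0, π) (so v(0) = v(π) = 0); weak form: ∫_0^π u'v' dx = ∫_0^π (6*sin(5*x)) v dx for all v ∈ V.

Multiply both sides by a test function v and integrate from 0 to π:
  ∫_0^π −u''(x) v(x) dx = ∫_0^π f(x) v(x) dx.
Integrate the LHS by parts once:
  ∫_0^π −u'' v dx = −[u'(x) v(x)]_0^π + ∫_0^π u'(x) v'(x) dx.
Thus ∫_0^π u'(x) v'(x) dx = ∫_0^π f(x) v(x) dx + [u'(x) v(x)]_0^π.
Choose V so that boundary terms are either known or forced to vanish.
u is Dirichlet: u(0) = u(π) = 0. Let V = H^1_0(0, π); then v(0) = v(π) = 0, and [u' v]_0^π = 0.
Weak formulation: find u (satisfying any essential BC) such that ∫_0^π u'(x) v'(x) dx = ∫_0^π f v dx for all v ∈ V.
Substituting f(x) = 6*sin(5*x), the right-hand side is ∫_0^π (6*sin(5*x)) v dx.


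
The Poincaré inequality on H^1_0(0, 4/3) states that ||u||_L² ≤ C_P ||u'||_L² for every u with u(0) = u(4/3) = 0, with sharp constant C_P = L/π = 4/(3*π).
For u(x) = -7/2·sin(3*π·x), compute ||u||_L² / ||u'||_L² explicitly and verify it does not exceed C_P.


||u||_L² / ||u'||_L² = 1/(3*π) < C_P = 4/(3*π).

u(x) = -7/2·sin(3*π·x), so u'(x) = -21*π*cos(3*π*x)/2.
Writing u(x) = A·sin(kπx/L) with A = -7/2 and k = 4, use ∫_0^L sin²(kπx/L) dx = L/2 and ∫_0^L cos²(kπx/L) dx = L/2.
u² = 49/4·sin²(3*π·x) and (u')² = 441*π^2/4·cos²(3*π·x), and each of sin², cos² integrates to L/2 = 2/3 over (0, 4/3).
∫_0^4/3 u² dx = 49/6, so ||u||_L² = 7*sqrt(6)/6.
∫_0^4/3 (u')² dx = 147*π^2/2, so ||u'||_L² = 7*sqrt(6)*π/2.
Ratio ||u||_L² / ||u'||_L² = 1/(3*π).
Sharp Poincaré constant on H^1_0(0, 4/3) is C_P = L/π = 4/(3*π), achieved by sin(3*π/4·x).
This is the k = 4 harmonic; the ratio L/(kπ) is strictly less than C_P = L/π, consistent with the sharp inequality ||u||_L² ≤ C_P ||u'||_L².


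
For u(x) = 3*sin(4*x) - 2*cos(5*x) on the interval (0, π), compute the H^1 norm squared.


||u||_{H^1(0,π)}^2 = 832/3 + 257*π/2

u'(x) = 10*sin(5*x) + 12*cos(4*x).
Expand u² and (u')² and integrate term by term on (0, π), using: for integers n ≥ 1, ∫_0^π sin²(nx) dx = ∫_0^π cos²(nx) dx = π/2; for n ≠ n', ∫_0^π sin(nx)sin(n'x) dx = ∫_0^π cos(nx)cos(n'x) dx = 0; and by product-to-sum, ∫_0^π sin(nx)cos(n'x) dx = ½∫_0^π [sin((n+n')x) + sin((n−n')x)] dx, which is 0 when n+n' is even and 2n/(n²−n'²) when n+n' is odd (it need not vanish on (0, π)).
  u² squared terms: (-2)²·∫cos(5x)² dx = 4·π/2 = 2*π;  (3)²·∫sin(4x)² dx = 9·π/2 = 9*π/2.
  u² cross terms: 2·(-2)·(3)·∫cos(5x)·sin(4x) dx = -12·(-8/9) = 32/3.
  So ∫_0^π u² dx = 2*π + 9*π/2 + 32/3 = 32/3 + 13*π/2.
  (u')² squared terms: (10)²·∫sin(5x)² dx = 100·π/2 = 50*π;  (12)²·∫cos(4x)² dx = 144·π/2 = 72*π.
  (u')² cross terms: 2·(10)·(12)·∫sin(5x)·cos(4x) dx = 240·(10/9) = 800/3.
  So ∫_0^π (u')² dx = 50*π + 72*π + 800/3 = 800/3 + 122*π.
||u||_{H^1}^2 = (32/3 + 13*π/2) + (800/3 + 122*π) = 832/3 + 257*π/2.


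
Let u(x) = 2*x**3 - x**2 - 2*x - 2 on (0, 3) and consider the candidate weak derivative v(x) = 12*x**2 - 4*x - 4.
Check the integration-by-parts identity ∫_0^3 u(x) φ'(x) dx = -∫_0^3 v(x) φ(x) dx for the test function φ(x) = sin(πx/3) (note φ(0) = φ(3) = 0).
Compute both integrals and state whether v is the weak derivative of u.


LHS = -132/π + 648/π^3, RHS = -264/π + 1296/π^3. No, v is not the weak derivative of u.

u(x) = 2*x**3 - x**2 - 2*x - 2, classical derivative u'(x) = 6*x**2 - 2*x - 2.
φ(x) = sin(πx/3), so φ'(x) = π*cos(π*x/3)/3.
Note φ(0) = φ(3) = 0, so the boundary term u·φ vanishes.
LHS = ∫_0^3 u(x) φ'(x) dx = ∫_0^3 (2*π*x^3*cos(π*x/3)/3 - π*x^2*cos(π*x/3)/3 - 2*π*x*cos(π*x/3)/3 - 2*π*cos(π*x/3)/3) dx. Term by term:
  ∫_0^3 -2*π*cos(π*x/3)/3 dx = 0;  ∫_0^3 -2*π*x*cos(π*x/3)/3 dx = 12/π;  ∫_0^3 -π*x^2*cos(π*x/3)/3 dx = 18/π;
  ∫_0^3 2*π*x^3*cos(π*x/3)/3 dx = -162/π + 648/π^3.
Sum: 0 + 12/π + 18/π + -162/π + 648/π^3 = -132/π + 648/π^3.
So LHS = -132/π + 648/π^3.
∫_0^3 v(x) φ(x) dx = ∫_0^3 (12*x^2*sin(π*x/3) - 4*x*sin(π*x/3) - 4*sin(π*x/3)) dx. Term by term:
  ∫_0^3 -4*sin(π*x/3) dx = -24/π;  ∫_0^3 -4*x*sin(π*x/3) dx = -36/π;  ∫_0^3 12*x^2*sin(π*x/3) dx = -1296/π^3 + 324/π.
Sum: -24/π − 36/π + -1296/π^3 + 324/π = -1296/π^3 + 264/π.
So RHS = -∫_0^3 v(x) φ(x) dx = -264/π + 1296/π^3.
LHS − RHS = -648/π^3 + 132/π ≠ 0, so the identity fails.
(For a valid weak derivative the identity must hold for EVERY test function, in particular this one. The failure shows v is NOT the weak derivative of u.)
Correct weak derivative would be u'(x) = 6*x**2 - 2*x - 2.


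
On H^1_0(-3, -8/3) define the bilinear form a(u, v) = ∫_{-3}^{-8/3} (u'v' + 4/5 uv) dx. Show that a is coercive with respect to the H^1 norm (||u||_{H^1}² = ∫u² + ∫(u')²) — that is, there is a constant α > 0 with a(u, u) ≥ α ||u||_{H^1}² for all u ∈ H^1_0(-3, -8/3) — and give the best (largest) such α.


α = (4 + 45*π^2)/(5*(1 + 9*π^2))

Coercivity of a(·,·) on H^1_0(-3, -8/3) means a(u, u) ≥ α ||u||_{H^1}² for every u ∈ H^1_0.
The interval has length L = 1/3, and Poincaré/coercivity depend only on L. Here a(u, u) = ∫(u')² + (4/5)·∫u².
Here 0 < c = 4/5 < 1. The condition a(u,u) ≥ α||u||_{H^1}² reads (1−α)∫(u')² ≥ (α−c)∫u². Any admissible α is ≤ 1 (rapidly oscillating u have ∫u²/∫(u')² → 0), and α = 1 would force 0 ≥ (1−c)∫u², impossible since c < 1; so 1−α > 0. By the sharp Poincaré inequality on H^1_0 of an interval of length L, ∫(u')² ≥ (π/L)²∫u² with equality for the first sine mode sin(π(x−x₀)/L) (x₀ the left endpoint), so the inequality holds for all u iff (1−α)(π/L)² ≥ α − c, i.e. α ≤ ((π/L)² + c)/((π/L)² + 1) = (1 + c(L/π)²)/(1 + (L/π)²). With (π/L)² = 9*π^2 and c = 4/5, the largest admissible constant is α = ((π/L)² + c)/((π/L)² + 1).
Simplifying, α = (4 + 45*π^2)/(5*(1 + 9*π^2)).
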